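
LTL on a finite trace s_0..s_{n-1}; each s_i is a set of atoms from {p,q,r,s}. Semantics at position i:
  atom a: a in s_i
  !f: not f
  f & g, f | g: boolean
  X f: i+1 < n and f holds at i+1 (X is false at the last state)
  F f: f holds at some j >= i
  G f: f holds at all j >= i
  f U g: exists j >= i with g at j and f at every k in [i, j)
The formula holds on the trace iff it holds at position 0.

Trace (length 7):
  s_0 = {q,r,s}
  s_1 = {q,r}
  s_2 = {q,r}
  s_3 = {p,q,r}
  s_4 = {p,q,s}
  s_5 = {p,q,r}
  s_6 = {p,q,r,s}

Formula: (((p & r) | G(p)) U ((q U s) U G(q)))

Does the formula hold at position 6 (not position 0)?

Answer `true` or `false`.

Answer: true

Derivation:
s_0={q,r,s}: (((p & r) | G(p)) U ((q U s) U G(q)))=True ((p & r) | G(p))=False (p & r)=False p=False r=True G(p)=False ((q U s) U G(q))=True (q U s)=True q=True s=True G(q)=True
s_1={q,r}: (((p & r) | G(p)) U ((q U s) U G(q)))=True ((p & r) | G(p))=False (p & r)=False p=False r=True G(p)=False ((q U s) U G(q))=True (q U s)=True q=True s=False G(q)=True
s_2={q,r}: (((p & r) | G(p)) U ((q U s) U G(q)))=True ((p & r) | G(p))=False (p & r)=False p=False r=True G(p)=False ((q U s) U G(q))=True (q U s)=True q=True s=False G(q)=True
s_3={p,q,r}: (((p & r) | G(p)) U ((q U s) U G(q)))=True ((p & r) | G(p))=True (p & r)=True p=True r=True G(p)=True ((q U s) U G(q))=True (q U s)=True q=True s=False G(q)=True
s_4={p,q,s}: (((p & r) | G(p)) U ((q U s) U G(q)))=True ((p & r) | G(p))=True (p & r)=False p=True r=False G(p)=True ((q U s) U G(q))=True (q U s)=True q=True s=True G(q)=True
s_5={p,q,r}: (((p & r) | G(p)) U ((q U s) U G(q)))=True ((p & r) | G(p))=True (p & r)=True p=True r=True G(p)=True ((q U s) U G(q))=True (q U s)=True q=True s=False G(q)=True
s_6={p,q,r,s}: (((p & r) | G(p)) U ((q U s) U G(q)))=True ((p & r) | G(p))=True (p & r)=True p=True r=True G(p)=True ((q U s) U G(q))=True (q U s)=True q=True s=True G(q)=True
Evaluating at position 6: result = True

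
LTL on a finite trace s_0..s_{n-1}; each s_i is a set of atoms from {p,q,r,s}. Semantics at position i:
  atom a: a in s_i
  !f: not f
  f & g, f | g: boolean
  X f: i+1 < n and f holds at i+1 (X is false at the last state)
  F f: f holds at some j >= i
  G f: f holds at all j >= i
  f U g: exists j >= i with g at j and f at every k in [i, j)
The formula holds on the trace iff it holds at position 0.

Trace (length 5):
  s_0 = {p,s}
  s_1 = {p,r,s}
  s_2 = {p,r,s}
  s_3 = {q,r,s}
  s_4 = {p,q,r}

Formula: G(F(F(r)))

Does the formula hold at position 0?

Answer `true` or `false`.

Answer: true

Derivation:
s_0={p,s}: G(F(F(r)))=True F(F(r))=True F(r)=True r=False
s_1={p,r,s}: G(F(F(r)))=True F(F(r))=True F(r)=True r=True
s_2={p,r,s}: G(F(F(r)))=True F(F(r))=True F(r)=True r=True
s_3={q,r,s}: G(F(F(r)))=True F(F(r))=True F(r)=True r=True
s_4={p,q,r}: G(F(F(r)))=True F(F(r))=True F(r)=True r=True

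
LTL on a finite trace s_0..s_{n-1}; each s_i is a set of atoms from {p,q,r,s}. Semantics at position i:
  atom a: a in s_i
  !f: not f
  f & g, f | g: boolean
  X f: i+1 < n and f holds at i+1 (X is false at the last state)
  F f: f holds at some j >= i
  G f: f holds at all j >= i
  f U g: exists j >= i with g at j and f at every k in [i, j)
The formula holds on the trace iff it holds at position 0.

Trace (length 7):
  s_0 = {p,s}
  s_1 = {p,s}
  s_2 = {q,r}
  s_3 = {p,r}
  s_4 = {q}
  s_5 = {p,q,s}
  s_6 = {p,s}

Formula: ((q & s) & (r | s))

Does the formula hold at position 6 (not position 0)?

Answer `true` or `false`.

s_0={p,s}: ((q & s) & (r | s))=False (q & s)=False q=False s=True (r | s)=True r=False
s_1={p,s}: ((q & s) & (r | s))=False (q & s)=False q=False s=True (r | s)=True r=False
s_2={q,r}: ((q & s) & (r | s))=False (q & s)=False q=True s=False (r | s)=True r=True
s_3={p,r}: ((q & s) & (r | s))=False (q & s)=False q=False s=False (r | s)=True r=True
s_4={q}: ((q & s) & (r | s))=False (q & s)=False q=True s=False (r | s)=False r=False
s_5={p,q,s}: ((q & s) & (r | s))=True (q & s)=True q=True s=True (r | s)=True r=False
s_6={p,s}: ((q & s) & (r | s))=False (q & s)=False q=False s=True (r | s)=True r=False
Evaluating at position 6: result = False

Answer: false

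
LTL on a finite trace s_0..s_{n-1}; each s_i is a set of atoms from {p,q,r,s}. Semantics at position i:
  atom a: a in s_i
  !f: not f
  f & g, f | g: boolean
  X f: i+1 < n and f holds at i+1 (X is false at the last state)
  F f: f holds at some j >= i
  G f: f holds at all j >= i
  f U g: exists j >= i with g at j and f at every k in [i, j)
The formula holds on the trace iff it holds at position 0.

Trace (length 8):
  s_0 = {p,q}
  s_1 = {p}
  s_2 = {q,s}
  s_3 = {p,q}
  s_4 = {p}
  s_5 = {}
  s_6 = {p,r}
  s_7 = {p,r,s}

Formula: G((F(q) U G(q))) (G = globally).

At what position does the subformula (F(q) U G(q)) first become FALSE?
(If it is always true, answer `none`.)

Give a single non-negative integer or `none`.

Answer: 0

Derivation:
s_0={p,q}: (F(q) U G(q))=False F(q)=True q=True G(q)=False
s_1={p}: (F(q) U G(q))=False F(q)=True q=False G(q)=False
s_2={q,s}: (F(q) U G(q))=False F(q)=True q=True G(q)=False
s_3={p,q}: (F(q) U G(q))=False F(q)=True q=True G(q)=False
s_4={p}: (F(q) U G(q))=False F(q)=False q=False G(q)=False
s_5={}: (F(q) U G(q))=False F(q)=False q=False G(q)=False
s_6={p,r}: (F(q) U G(q))=False F(q)=False q=False G(q)=False
s_7={p,r,s}: (F(q) U G(q))=False F(q)=False q=False G(q)=False
G((F(q) U G(q))) holds globally = False
First violation at position 0.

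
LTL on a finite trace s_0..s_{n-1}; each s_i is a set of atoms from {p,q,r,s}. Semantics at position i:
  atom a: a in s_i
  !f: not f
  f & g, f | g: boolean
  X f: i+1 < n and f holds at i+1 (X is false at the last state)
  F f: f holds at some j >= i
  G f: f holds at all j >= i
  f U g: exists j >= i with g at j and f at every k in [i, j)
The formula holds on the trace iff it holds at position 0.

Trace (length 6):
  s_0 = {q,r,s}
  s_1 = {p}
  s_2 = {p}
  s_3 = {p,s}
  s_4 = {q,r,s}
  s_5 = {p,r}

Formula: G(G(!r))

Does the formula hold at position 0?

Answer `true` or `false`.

Answer: false

Derivation:
s_0={q,r,s}: G(G(!r))=False G(!r)=False !r=False r=True
s_1={p}: G(G(!r))=False G(!r)=False !r=True r=False
s_2={p}: G(G(!r))=False G(!r)=False !r=True r=False
s_3={p,s}: G(G(!r))=False G(!r)=False !r=True r=False
s_4={q,r,s}: G(G(!r))=False G(!r)=False !r=False r=True
s_5={p,r}: G(G(!r))=False G(!r)=False !r=False r=True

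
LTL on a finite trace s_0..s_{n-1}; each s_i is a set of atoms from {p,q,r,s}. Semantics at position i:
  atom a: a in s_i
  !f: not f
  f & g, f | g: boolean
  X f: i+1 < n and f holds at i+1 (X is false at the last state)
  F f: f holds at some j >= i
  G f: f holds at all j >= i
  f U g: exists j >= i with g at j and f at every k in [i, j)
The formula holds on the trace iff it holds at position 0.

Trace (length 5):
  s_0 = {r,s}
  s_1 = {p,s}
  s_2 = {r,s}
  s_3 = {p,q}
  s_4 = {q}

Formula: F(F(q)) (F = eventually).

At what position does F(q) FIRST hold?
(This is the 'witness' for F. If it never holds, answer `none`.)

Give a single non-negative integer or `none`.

s_0={r,s}: F(q)=True q=False
s_1={p,s}: F(q)=True q=False
s_2={r,s}: F(q)=True q=False
s_3={p,q}: F(q)=True q=True
s_4={q}: F(q)=True q=True
F(F(q)) holds; first witness at position 0.

Answer: 0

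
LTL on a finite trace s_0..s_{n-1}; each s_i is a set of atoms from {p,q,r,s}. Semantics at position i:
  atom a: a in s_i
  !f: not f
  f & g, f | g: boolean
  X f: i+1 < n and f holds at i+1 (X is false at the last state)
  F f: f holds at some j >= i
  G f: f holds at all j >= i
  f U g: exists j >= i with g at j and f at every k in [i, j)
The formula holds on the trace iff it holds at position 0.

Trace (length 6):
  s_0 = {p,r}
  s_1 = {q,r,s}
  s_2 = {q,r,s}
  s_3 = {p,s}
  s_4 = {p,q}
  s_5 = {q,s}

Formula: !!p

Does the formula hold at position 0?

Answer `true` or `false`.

s_0={p,r}: !!p=True !p=False p=True
s_1={q,r,s}: !!p=False !p=True p=False
s_2={q,r,s}: !!p=False !p=True p=False
s_3={p,s}: !!p=True !p=False p=True
s_4={p,q}: !!p=True !p=False p=True
s_5={q,s}: !!p=False !p=True p=False

Answer: true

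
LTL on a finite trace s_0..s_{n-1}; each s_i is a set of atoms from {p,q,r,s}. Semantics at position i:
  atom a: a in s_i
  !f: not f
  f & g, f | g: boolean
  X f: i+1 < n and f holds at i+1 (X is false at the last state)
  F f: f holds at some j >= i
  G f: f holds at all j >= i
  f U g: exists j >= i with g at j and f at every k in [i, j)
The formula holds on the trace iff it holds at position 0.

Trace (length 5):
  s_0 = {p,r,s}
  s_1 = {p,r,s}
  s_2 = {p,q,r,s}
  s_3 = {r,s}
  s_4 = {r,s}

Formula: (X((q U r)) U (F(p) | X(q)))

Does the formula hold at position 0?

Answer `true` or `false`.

Answer: true

Derivation:
s_0={p,r,s}: (X((q U r)) U (F(p) | X(q)))=True X((q U r))=True (q U r)=True q=False r=True (F(p) | X(q))=True F(p)=True p=True X(q)=False
s_1={p,r,s}: (X((q U r)) U (F(p) | X(q)))=True X((q U r))=True (q U r)=True q=False r=True (F(p) | X(q))=True F(p)=True p=True X(q)=True
s_2={p,q,r,s}: (X((q U r)) U (F(p) | X(q)))=True X((q U r))=True (q U r)=True q=True r=True (F(p) | X(q))=True F(p)=True p=True X(q)=False
s_3={r,s}: (X((q U r)) U (F(p) | X(q)))=False X((q U r))=True (q U r)=True q=False r=True (F(p) | X(q))=False F(p)=False p=False X(q)=False
s_4={r,s}: (X((q U r)) U (F(p) | X(q)))=False X((q U r))=False (q U r)=True q=False r=True (F(p) | X(q))=False F(p)=False p=False X(q)=False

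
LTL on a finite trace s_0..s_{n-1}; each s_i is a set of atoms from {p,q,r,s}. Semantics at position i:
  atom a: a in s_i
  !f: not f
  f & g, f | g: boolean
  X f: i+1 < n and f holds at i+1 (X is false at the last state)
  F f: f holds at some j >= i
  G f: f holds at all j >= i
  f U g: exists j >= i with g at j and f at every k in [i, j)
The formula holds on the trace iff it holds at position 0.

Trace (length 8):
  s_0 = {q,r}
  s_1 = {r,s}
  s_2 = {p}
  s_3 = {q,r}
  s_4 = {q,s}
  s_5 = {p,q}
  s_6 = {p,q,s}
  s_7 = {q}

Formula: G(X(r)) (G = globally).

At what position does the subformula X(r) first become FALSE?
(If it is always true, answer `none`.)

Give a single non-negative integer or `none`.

s_0={q,r}: X(r)=True r=True
s_1={r,s}: X(r)=False r=True
s_2={p}: X(r)=True r=False
s_3={q,r}: X(r)=False r=True
s_4={q,s}: X(r)=False r=False
s_5={p,q}: X(r)=False r=False
s_6={p,q,s}: X(r)=False r=False
s_7={q}: X(r)=False r=False
G(X(r)) holds globally = False
First violation at position 1.

Answer: 1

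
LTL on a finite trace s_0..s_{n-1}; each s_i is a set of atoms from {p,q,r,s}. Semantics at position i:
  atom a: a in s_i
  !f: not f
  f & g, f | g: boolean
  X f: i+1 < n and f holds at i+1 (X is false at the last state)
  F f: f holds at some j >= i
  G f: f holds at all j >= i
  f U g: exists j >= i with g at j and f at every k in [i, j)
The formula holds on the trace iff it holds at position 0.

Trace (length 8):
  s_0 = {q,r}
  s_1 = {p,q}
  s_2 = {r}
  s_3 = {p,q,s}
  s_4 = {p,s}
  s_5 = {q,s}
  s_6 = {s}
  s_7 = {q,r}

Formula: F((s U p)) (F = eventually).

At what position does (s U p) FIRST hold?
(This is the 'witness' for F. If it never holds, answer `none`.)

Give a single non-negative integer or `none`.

Answer: 1

Derivation:
s_0={q,r}: (s U p)=False s=False p=False
s_1={p,q}: (s U p)=True s=False p=True
s_2={r}: (s U p)=False s=False p=False
s_3={p,q,s}: (s U p)=True s=True p=True
s_4={p,s}: (s U p)=True s=True p=True
s_5={q,s}: (s U p)=False s=True p=False
s_6={s}: (s U p)=False s=True p=False
s_7={q,r}: (s U p)=False s=False p=False
F((s U p)) holds; first witness at position 1.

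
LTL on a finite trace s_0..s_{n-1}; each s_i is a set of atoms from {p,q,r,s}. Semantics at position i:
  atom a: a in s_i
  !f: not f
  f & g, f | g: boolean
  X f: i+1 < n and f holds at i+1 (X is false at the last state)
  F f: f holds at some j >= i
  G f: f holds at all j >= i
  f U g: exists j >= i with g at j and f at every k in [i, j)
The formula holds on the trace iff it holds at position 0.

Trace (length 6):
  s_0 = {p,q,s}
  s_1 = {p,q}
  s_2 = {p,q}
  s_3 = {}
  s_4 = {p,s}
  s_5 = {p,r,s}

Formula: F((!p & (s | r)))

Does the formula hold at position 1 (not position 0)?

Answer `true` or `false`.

Answer: false

Derivation:
s_0={p,q,s}: F((!p & (s | r)))=False (!p & (s | r))=False !p=False p=True (s | r)=True s=True r=False
s_1={p,q}: F((!p & (s | r)))=False (!p & (s | r))=False !p=False p=True (s | r)=False s=False r=False
s_2={p,q}: F((!p & (s | r)))=False (!p & (s | r))=False !p=False p=True (s | r)=False s=False r=False
s_3={}: F((!p & (s | r)))=False (!p & (s | r))=False !p=True p=False (s | r)=False s=False r=False
s_4={p,s}: F((!p & (s | r)))=False (!p & (s | r))=False !p=False p=True (s | r)=True s=True r=False
s_5={p,r,s}: F((!p & (s | r)))=False (!p & (s | r))=False !p=False p=True (s | r)=True s=True r=True
Evaluating at position 1: result = False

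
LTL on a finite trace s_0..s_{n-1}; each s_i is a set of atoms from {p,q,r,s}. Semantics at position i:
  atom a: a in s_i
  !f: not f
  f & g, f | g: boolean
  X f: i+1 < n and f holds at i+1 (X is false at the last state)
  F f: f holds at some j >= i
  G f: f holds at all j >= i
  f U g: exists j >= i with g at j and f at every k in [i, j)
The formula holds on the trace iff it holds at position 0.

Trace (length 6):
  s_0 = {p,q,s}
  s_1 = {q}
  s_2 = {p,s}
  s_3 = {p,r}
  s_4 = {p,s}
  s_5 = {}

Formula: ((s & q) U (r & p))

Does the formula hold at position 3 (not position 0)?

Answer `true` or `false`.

Answer: true

Derivation:
s_0={p,q,s}: ((s & q) U (r & p))=False (s & q)=True s=True q=True (r & p)=False r=False p=True
s_1={q}: ((s & q) U (r & p))=False (s & q)=False s=False q=True (r & p)=False r=False p=False
s_2={p,s}: ((s & q) U (r & p))=False (s & q)=False s=True q=False (r & p)=False r=False p=True
s_3={p,r}: ((s & q) U (r & p))=True (s & q)=False s=False q=False (r & p)=True r=True p=True
s_4={p,s}: ((s & q) U (r & p))=False (s & q)=False s=True q=False (r & p)=False r=False p=True
s_5={}: ((s & q) U (r & p))=False (s & q)=False s=False q=False (r & p)=False r=False p=False
Evaluating at position 3: result = True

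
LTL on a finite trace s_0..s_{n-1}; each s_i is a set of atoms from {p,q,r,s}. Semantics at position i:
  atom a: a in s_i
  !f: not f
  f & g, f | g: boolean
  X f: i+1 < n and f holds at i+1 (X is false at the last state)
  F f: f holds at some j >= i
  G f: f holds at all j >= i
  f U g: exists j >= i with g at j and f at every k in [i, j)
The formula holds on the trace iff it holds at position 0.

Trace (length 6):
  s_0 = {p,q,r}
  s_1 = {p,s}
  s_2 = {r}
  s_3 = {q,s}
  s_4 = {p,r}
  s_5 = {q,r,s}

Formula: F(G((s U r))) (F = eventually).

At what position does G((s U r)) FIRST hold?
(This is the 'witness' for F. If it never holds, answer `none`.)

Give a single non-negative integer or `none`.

Answer: 0

Derivation:
s_0={p,q,r}: G((s U r))=True (s U r)=True s=False r=True
s_1={p,s}: G((s U r))=True (s U r)=True s=True r=False
s_2={r}: G((s U r))=True (s U r)=True s=False r=True
s_3={q,s}: G((s U r))=True (s U r)=True s=True r=False
s_4={p,r}: G((s U r))=True (s U r)=True s=False r=True
s_5={q,r,s}: G((s U r))=True (s U r)=True s=True r=True
F(G((s U r))) holds; first witness at position 0.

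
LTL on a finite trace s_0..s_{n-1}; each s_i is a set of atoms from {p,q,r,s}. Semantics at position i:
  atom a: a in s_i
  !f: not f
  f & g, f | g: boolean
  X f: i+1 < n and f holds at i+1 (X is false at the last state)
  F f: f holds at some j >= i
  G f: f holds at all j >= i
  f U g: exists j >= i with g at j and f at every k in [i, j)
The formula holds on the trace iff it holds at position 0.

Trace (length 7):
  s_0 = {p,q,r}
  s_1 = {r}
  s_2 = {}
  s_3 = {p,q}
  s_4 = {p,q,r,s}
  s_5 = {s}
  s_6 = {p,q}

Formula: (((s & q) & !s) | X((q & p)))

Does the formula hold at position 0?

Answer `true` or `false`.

Answer: false

Derivation:
s_0={p,q,r}: (((s & q) & !s) | X((q & p)))=False ((s & q) & !s)=False (s & q)=False s=False q=True !s=True X((q & p))=False (q & p)=True p=True
s_1={r}: (((s & q) & !s) | X((q & p)))=False ((s & q) & !s)=False (s & q)=False s=False q=False !s=True X((q & p))=False (q & p)=False p=False
s_2={}: (((s & q) & !s) | X((q & p)))=True ((s & q) & !s)=False (s & q)=False s=False q=False !s=True X((q & p))=True (q & p)=False p=False
s_3={p,q}: (((s & q) & !s) | X((q & p)))=True ((s & q) & !s)=False (s & q)=False s=False q=True !s=True X((q & p))=True (q & p)=True p=True
s_4={p,q,r,s}: (((s & q) & !s) | X((q & p)))=False ((s & q) & !s)=False (s & q)=True s=True q=True !s=False X((q & p))=False (q & p)=True p=True
s_5={s}: (((s & q) & !s) | X((q & p)))=True ((s & q) & !s)=False (s & q)=False s=True q=False !s=False X((q & p))=True (q & p)=False p=False
s_6={p,q}: (((s & q) & !s) | X((q & p)))=False ((s & q) & !s)=False (s & q)=False s=False q=True !s=True X((q & p))=False (q & p)=True p=True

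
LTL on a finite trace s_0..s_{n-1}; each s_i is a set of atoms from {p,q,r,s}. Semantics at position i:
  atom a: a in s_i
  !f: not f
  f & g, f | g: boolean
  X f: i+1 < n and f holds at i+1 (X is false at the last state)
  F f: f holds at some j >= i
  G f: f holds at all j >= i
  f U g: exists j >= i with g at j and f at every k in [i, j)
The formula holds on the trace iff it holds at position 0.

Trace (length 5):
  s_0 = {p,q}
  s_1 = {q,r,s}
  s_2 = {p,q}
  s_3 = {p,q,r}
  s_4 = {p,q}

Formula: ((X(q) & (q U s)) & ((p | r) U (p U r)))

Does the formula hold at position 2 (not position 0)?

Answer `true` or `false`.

Answer: false

Derivation:
s_0={p,q}: ((X(q) & (q U s)) & ((p | r) U (p U r)))=True (X(q) & (q U s))=True X(q)=True q=True (q U s)=True s=False ((p | r) U (p U r))=True (p | r)=True p=True r=False (p U r)=True
s_1={q,r,s}: ((X(q) & (q U s)) & ((p | r) U (p U r)))=True (X(q) & (q U s))=True X(q)=True q=True (q U s)=True s=True ((p | r) U (p U r))=True (p | r)=True p=False r=True (p U r)=True
s_2={p,q}: ((X(q) & (q U s)) & ((p | r) U (p U r)))=False (X(q) & (q U s))=False X(q)=True q=True (q U s)=False s=False ((p | r) U (p U r))=True (p | r)=True p=True r=False (p U r)=True
s_3={p,q,r}: ((X(q) & (q U s)) & ((p | r) U (p U r)))=False (X(q) & (q U s))=False X(q)=True q=True (q U s)=False s=False ((p | r) U (p U r))=True (p | r)=True p=True r=True (p U r)=True
s_4={p,q}: ((X(q) & (q U s)) & ((p | r) U (p U r)))=False (X(q) & (q U s))=False X(q)=False q=True (q U s)=False s=False ((p | r) U (p U r))=False (p | r)=True p=True r=False (p U r)=False
Evaluating at position 2: result = False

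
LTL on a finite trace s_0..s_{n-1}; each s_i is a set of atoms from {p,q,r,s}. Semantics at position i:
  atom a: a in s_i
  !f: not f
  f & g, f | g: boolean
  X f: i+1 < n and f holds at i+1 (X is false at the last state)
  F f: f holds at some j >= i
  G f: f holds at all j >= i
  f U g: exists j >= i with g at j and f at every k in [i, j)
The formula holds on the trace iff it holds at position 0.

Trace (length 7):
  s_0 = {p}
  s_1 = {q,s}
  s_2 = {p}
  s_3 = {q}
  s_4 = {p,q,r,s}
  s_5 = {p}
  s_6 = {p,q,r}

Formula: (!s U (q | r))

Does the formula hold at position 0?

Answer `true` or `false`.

Answer: true

Derivation:
s_0={p}: (!s U (q | r))=True !s=True s=False (q | r)=False q=False r=False
s_1={q,s}: (!s U (q | r))=True !s=False s=True (q | r)=True q=True r=False
s_2={p}: (!s U (q | r))=True !s=True s=False (q | r)=False q=False r=False
s_3={q}: (!s U (q | r))=True !s=True s=False (q | r)=True q=True r=False
s_4={p,q,r,s}: (!s U (q | r))=True !s=False s=True (q | r)=True q=True r=True
s_5={p}: (!s U (q | r))=True !s=True s=False (q | r)=False q=False r=False
s_6={p,q,r}: (!s U (q | r))=True !s=True s=False (q | r)=True q=True r=True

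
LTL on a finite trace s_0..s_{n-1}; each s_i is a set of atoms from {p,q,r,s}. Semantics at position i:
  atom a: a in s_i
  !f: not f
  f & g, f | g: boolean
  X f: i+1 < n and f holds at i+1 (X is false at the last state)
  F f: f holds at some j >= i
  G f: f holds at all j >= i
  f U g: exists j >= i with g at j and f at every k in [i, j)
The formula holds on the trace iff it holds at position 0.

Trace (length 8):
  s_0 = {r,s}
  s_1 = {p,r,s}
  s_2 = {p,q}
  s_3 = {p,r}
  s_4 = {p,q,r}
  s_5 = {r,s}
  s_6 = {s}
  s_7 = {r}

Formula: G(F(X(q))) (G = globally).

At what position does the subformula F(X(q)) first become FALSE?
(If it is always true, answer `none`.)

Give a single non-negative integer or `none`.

Answer: 4

Derivation:
s_0={r,s}: F(X(q))=True X(q)=False q=False
s_1={p,r,s}: F(X(q))=True X(q)=True q=False
s_2={p,q}: F(X(q))=True X(q)=False q=True
s_3={p,r}: F(X(q))=True X(q)=True q=False
s_4={p,q,r}: F(X(q))=False X(q)=False q=True
s_5={r,s}: F(X(q))=False X(q)=False q=False
s_6={s}: F(X(q))=False X(q)=False q=False
s_7={r}: F(X(q))=False X(q)=False q=False
G(F(X(q))) holds globally = False
First violation at position 4.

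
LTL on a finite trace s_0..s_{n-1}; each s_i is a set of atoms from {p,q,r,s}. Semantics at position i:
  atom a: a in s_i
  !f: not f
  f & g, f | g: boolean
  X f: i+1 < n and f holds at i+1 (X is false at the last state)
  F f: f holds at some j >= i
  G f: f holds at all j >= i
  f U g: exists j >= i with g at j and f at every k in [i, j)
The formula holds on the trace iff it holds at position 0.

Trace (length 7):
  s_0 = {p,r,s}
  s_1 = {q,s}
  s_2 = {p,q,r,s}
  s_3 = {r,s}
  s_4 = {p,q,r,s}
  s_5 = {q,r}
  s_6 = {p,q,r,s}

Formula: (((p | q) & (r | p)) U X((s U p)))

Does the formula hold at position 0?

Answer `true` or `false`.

Answer: true

Derivation:
s_0={p,r,s}: (((p | q) & (r | p)) U X((s U p)))=True ((p | q) & (r | p))=True (p | q)=True p=True q=False (r | p)=True r=True X((s U p))=True (s U p)=True s=True
s_1={q,s}: (((p | q) & (r | p)) U X((s U p)))=True ((p | q) & (r | p))=False (p | q)=True p=False q=True (r | p)=False r=False X((s U p))=True (s U p)=True s=True
s_2={p,q,r,s}: (((p | q) & (r | p)) U X((s U p)))=True ((p | q) & (r | p))=True (p | q)=True p=True q=True (r | p)=True r=True X((s U p))=True (s U p)=True s=True
s_3={r,s}: (((p | q) & (r | p)) U X((s U p)))=True ((p | q) & (r | p))=False (p | q)=False p=False q=False (r | p)=True r=True X((s U p))=True (s U p)=True s=True
s_4={p,q,r,s}: (((p | q) & (r | p)) U X((s U p)))=True ((p | q) & (r | p))=True (p | q)=True p=True q=True (r | p)=True r=True X((s U p))=False (s U p)=True s=True
s_5={q,r}: (((p | q) & (r | p)) U X((s U p)))=True ((p | q) & (r | p))=True (p | q)=True p=False q=True (r | p)=True r=True X((s U p))=True (s U p)=False s=False
s_6={p,q,r,s}: (((p | q) & (r | p)) U X((s U p)))=False ((p | q) & (r | p))=True (p | q)=True p=True q=True (r | p)=True r=True X((s U p))=False (s U p)=True s=True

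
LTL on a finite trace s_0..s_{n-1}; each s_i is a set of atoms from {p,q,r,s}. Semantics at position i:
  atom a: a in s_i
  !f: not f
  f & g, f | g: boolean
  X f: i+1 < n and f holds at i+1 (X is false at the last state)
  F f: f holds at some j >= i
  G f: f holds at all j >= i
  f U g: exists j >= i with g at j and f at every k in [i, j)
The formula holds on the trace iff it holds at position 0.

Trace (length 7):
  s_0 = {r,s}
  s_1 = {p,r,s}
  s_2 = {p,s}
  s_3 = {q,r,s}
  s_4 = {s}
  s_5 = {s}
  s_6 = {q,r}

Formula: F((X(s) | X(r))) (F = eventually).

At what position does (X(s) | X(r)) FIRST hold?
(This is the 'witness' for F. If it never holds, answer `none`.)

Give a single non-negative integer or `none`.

Answer: 0

Derivation:
s_0={r,s}: (X(s) | X(r))=True X(s)=True s=True X(r)=True r=True
s_1={p,r,s}: (X(s) | X(r))=True X(s)=True s=True X(r)=False r=True
s_2={p,s}: (X(s) | X(r))=True X(s)=True s=True X(r)=True r=False
s_3={q,r,s}: (X(s) | X(r))=True X(s)=True s=True X(r)=False r=True
s_4={s}: (X(s) | X(r))=True X(s)=True s=True X(r)=False r=False
s_5={s}: (X(s) | X(r))=True X(s)=False s=True X(r)=True r=False
s_6={q,r}: (X(s) | X(r))=False X(s)=False s=False X(r)=False r=True
F((X(s) | X(r))) holds; first witness at position 0.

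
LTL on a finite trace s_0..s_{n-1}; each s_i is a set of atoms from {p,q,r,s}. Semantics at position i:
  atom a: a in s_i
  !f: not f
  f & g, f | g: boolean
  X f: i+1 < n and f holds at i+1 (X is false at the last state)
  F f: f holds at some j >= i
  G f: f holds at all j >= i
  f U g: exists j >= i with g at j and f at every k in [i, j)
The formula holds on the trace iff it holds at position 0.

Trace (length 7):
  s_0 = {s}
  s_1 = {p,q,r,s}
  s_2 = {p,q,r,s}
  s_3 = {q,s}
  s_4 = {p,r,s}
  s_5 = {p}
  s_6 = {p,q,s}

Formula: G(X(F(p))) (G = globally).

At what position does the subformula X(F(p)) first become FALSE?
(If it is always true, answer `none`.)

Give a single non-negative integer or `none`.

s_0={s}: X(F(p))=True F(p)=True p=False
s_1={p,q,r,s}: X(F(p))=True F(p)=True p=True
s_2={p,q,r,s}: X(F(p))=True F(p)=True p=True
s_3={q,s}: X(F(p))=True F(p)=True p=False
s_4={p,r,s}: X(F(p))=True F(p)=True p=True
s_5={p}: X(F(p))=True F(p)=True p=True
s_6={p,q,s}: X(F(p))=False F(p)=True p=True
G(X(F(p))) holds globally = False
First violation at position 6.

Answer: 6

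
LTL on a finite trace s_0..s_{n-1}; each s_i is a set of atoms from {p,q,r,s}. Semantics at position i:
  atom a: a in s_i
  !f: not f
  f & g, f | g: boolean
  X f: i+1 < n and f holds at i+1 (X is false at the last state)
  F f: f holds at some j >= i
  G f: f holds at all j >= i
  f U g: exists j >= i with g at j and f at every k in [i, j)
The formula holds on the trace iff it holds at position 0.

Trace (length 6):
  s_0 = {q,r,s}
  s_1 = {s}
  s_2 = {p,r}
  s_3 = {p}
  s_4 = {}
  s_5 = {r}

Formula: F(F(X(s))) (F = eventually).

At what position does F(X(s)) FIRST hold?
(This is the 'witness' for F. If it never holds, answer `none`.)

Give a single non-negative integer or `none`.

s_0={q,r,s}: F(X(s))=True X(s)=True s=True
s_1={s}: F(X(s))=False X(s)=False s=True
s_2={p,r}: F(X(s))=False X(s)=False s=False
s_3={p}: F(X(s))=False X(s)=False s=False
s_4={}: F(X(s))=False X(s)=False s=False
s_5={r}: F(X(s))=False X(s)=False s=False
F(F(X(s))) holds; first witness at position 0.

Answer: 0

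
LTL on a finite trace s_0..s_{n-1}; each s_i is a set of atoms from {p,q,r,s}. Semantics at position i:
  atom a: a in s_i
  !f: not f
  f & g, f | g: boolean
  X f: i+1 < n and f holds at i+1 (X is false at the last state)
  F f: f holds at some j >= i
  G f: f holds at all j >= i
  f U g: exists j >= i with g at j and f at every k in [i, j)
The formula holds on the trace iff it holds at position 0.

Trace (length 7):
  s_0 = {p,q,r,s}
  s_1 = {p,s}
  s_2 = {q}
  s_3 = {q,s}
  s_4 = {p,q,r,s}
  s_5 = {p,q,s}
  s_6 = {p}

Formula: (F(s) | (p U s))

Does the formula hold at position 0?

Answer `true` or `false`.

Answer: true

Derivation:
s_0={p,q,r,s}: (F(s) | (p U s))=True F(s)=True s=True (p U s)=True p=True
s_1={p,s}: (F(s) | (p U s))=True F(s)=True s=True (p U s)=True p=True
s_2={q}: (F(s) | (p U s))=True F(s)=True s=False (p U s)=False p=False
s_3={q,s}: (F(s) | (p U s))=True F(s)=True s=True (p U s)=True p=False
s_4={p,q,r,s}: (F(s) | (p U s))=True F(s)=True s=True (p U s)=True p=True
s_5={p,q,s}: (F(s) | (p U s))=True F(s)=True s=True (p U s)=True p=True
s_6={p}: (F(s) | (p U s))=False F(s)=False s=False (p U s)=False p=True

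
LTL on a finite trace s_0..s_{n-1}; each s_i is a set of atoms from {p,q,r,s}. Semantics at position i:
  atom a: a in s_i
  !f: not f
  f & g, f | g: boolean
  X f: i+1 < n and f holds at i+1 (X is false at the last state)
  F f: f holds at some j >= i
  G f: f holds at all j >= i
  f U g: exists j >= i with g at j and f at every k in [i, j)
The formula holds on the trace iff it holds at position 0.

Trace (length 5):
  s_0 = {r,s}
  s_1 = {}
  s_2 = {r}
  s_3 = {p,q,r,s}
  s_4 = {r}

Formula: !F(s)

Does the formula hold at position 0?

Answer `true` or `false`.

s_0={r,s}: !F(s)=False F(s)=True s=True
s_1={}: !F(s)=False F(s)=True s=False
s_2={r}: !F(s)=False F(s)=True s=False
s_3={p,q,r,s}: !F(s)=False F(s)=True s=True
s_4={r}: !F(s)=True F(s)=False s=False

Answer: false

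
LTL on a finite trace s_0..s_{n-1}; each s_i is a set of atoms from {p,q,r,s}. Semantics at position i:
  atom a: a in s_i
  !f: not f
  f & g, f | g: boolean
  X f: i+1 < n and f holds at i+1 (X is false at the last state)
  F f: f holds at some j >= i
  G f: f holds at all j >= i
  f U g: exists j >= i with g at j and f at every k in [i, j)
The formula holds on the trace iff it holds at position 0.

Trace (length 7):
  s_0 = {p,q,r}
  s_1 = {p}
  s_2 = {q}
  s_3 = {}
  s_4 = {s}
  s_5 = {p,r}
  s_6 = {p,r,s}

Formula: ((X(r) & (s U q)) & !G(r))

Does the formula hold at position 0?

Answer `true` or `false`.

s_0={p,q,r}: ((X(r) & (s U q)) & !G(r))=False (X(r) & (s U q))=False X(r)=False r=True (s U q)=True s=False q=True !G(r)=True G(r)=False
s_1={p}: ((X(r) & (s U q)) & !G(r))=False (X(r) & (s U q))=False X(r)=False r=False (s U q)=False s=False q=False !G(r)=True G(r)=False
s_2={q}: ((X(r) & (s U q)) & !G(r))=False (X(r) & (s U q))=False X(r)=False r=False (s U q)=True s=False q=True !G(r)=True G(r)=False
s_3={}: ((X(r) & (s U q)) & !G(r))=False (X(r) & (s U q))=False X(r)=False r=False (s U q)=False s=False q=False !G(r)=True G(r)=False
s_4={s}: ((X(r) & (s U q)) & !G(r))=False (X(r) & (s U q))=False X(r)=True r=False (s U q)=False s=True q=False !G(r)=True G(r)=False
s_5={p,r}: ((X(r) & (s U q)) & !G(r))=False (X(r) & (s U q))=False X(r)=True r=True (s U q)=False s=False q=False !G(r)=False G(r)=True
s_6={p,r,s}: ((X(r) & (s U q)) & !G(r))=False (X(r) & (s U q))=False X(r)=False r=True (s U q)=False s=True q=False !G(r)=False G(r)=True

Answer: false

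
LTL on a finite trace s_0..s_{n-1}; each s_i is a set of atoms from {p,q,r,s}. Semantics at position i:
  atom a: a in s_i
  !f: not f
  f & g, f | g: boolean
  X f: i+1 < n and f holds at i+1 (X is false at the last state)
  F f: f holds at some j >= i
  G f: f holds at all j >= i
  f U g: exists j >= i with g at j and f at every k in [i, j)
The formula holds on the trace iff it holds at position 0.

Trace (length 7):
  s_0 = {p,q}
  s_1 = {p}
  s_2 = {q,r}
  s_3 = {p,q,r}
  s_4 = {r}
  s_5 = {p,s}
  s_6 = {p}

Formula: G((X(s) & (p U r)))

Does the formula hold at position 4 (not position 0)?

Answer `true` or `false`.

s_0={p,q}: G((X(s) & (p U r)))=False (X(s) & (p U r))=False X(s)=False s=False (p U r)=True p=True r=False
s_1={p}: G((X(s) & (p U r)))=False (X(s) & (p U r))=False X(s)=False s=False (p U r)=True p=True r=False
s_2={q,r}: G((X(s) & (p U r)))=False (X(s) & (p U r))=False X(s)=False s=False (p U r)=True p=False r=True
s_3={p,q,r}: G((X(s) & (p U r)))=False (X(s) & (p U r))=False X(s)=False s=False (p U r)=True p=True r=True
s_4={r}: G((X(s) & (p U r)))=False (X(s) & (p U r))=True X(s)=True s=False (p U r)=True p=False r=True
s_5={p,s}: G((X(s) & (p U r)))=False (X(s) & (p U r))=False X(s)=False s=True (p U r)=False p=True r=False
s_6={p}: G((X(s) & (p U r)))=False (X(s) & (p U r))=False X(s)=False s=False (p U r)=False p=True r=False
Evaluating at position 4: result = False

Answer: false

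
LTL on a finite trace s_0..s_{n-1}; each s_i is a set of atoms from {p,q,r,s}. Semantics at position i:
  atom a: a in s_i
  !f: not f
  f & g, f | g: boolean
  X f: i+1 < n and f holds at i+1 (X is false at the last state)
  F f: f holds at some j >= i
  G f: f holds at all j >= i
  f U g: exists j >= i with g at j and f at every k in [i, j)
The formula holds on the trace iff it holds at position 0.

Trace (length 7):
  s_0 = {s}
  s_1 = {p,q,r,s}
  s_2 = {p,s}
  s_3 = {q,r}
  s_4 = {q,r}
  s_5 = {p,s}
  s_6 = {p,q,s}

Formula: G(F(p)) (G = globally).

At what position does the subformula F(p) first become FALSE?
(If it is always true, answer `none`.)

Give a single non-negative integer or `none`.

Answer: none

Derivation:
s_0={s}: F(p)=True p=False
s_1={p,q,r,s}: F(p)=True p=True
s_2={p,s}: F(p)=True p=True
s_3={q,r}: F(p)=True p=False
s_4={q,r}: F(p)=True p=False
s_5={p,s}: F(p)=True p=True
s_6={p,q,s}: F(p)=True p=True
G(F(p)) holds globally = True
No violation — formula holds at every position.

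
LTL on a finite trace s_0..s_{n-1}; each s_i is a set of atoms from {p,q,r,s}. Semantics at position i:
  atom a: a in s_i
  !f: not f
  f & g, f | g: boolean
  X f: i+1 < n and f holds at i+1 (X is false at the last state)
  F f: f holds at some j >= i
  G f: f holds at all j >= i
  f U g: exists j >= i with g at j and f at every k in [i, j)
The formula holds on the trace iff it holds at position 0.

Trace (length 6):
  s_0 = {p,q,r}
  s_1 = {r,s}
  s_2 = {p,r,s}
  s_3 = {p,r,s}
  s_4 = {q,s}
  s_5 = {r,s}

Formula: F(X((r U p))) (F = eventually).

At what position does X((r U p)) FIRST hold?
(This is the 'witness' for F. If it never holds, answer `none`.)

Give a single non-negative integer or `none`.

s_0={p,q,r}: X((r U p))=True (r U p)=True r=True p=True
s_1={r,s}: X((r U p))=True (r U p)=True r=True p=False
s_2={p,r,s}: X((r U p))=True (r U p)=True r=True p=True
s_3={p,r,s}: X((r U p))=False (r U p)=True r=True p=True
s_4={q,s}: X((r U p))=False (r U p)=False r=False p=False
s_5={r,s}: X((r U p))=False (r U p)=False r=True p=False
F(X((r U p))) holds; first witness at position 0.

Answer: 0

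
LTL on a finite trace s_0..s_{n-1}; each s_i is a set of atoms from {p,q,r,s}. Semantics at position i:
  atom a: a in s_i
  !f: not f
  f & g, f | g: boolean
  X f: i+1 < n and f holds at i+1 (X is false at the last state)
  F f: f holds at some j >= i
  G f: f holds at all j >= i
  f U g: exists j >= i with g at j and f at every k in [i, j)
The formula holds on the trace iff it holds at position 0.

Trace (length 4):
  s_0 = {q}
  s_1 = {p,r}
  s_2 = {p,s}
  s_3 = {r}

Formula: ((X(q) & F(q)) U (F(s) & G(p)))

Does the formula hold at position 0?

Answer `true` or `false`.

Answer: false

Derivation:
s_0={q}: ((X(q) & F(q)) U (F(s) & G(p)))=False (X(q) & F(q))=False X(q)=False q=True F(q)=True (F(s) & G(p))=False F(s)=True s=False G(p)=False p=False
s_1={p,r}: ((X(q) & F(q)) U (F(s) & G(p)))=False (X(q) & F(q))=False X(q)=False q=False F(q)=False (F(s) & G(p))=False F(s)=True s=False G(p)=False p=True
s_2={p,s}: ((X(q) & F(q)) U (F(s) & G(p)))=False (X(q) & F(q))=False X(q)=False q=False F(q)=False (F(s) & G(p))=False F(s)=True s=True G(p)=False p=True
s_3={r}: ((X(q) & F(q)) U (F(s) & G(p)))=False (X(q) & F(q))=False X(q)=False q=False F(q)=False (F(s) & G(p))=False F(s)=False s=False G(p)=False p=False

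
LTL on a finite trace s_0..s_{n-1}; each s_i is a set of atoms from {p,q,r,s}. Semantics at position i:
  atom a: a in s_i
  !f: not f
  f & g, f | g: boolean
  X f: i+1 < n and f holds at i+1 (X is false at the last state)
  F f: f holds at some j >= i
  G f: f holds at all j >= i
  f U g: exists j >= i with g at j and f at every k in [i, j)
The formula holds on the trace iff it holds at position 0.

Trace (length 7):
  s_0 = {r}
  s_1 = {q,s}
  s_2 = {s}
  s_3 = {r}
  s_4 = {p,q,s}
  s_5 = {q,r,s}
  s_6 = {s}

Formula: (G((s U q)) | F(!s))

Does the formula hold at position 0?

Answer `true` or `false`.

Answer: true

Derivation:
s_0={r}: (G((s U q)) | F(!s))=True G((s U q))=False (s U q)=False s=False q=False F(!s)=True !s=True
s_1={q,s}: (G((s U q)) | F(!s))=True G((s U q))=False (s U q)=True s=True q=True F(!s)=True !s=False
s_2={s}: (G((s U q)) | F(!s))=True G((s U q))=False (s U q)=False s=True q=False F(!s)=True !s=False
s_3={r}: (G((s U q)) | F(!s))=True G((s U q))=False (s U q)=False s=False q=False F(!s)=True !s=True
s_4={p,q,s}: (G((s U q)) | F(!s))=False G((s U q))=False (s U q)=True s=True q=True F(!s)=False !s=False
s_5={q,r,s}: (G((s U q)) | F(!s))=False G((s U q))=False (s U q)=True s=True q=True F(!s)=False !s=False
s_6={s}: (G((s U q)) | F(!s))=False G((s U q))=False (s U q)=False s=True q=False F(!s)=False !s=False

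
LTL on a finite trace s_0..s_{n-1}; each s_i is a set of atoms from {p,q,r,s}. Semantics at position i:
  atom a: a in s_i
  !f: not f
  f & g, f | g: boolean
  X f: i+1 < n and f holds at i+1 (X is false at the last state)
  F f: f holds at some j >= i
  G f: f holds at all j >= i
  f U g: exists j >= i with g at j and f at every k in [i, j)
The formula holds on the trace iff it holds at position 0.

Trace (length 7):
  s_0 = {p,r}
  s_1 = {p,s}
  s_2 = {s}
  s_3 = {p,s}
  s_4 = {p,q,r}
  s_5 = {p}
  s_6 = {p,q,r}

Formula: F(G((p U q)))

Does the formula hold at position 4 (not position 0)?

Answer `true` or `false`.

s_0={p,r}: F(G((p U q)))=True G((p U q))=False (p U q)=False p=True q=False
s_1={p,s}: F(G((p U q)))=True G((p U q))=False (p U q)=False p=True q=False
s_2={s}: F(G((p U q)))=True G((p U q))=False (p U q)=False p=False q=False
s_3={p,s}: F(G((p U q)))=True G((p U q))=True (p U q)=True p=True q=False
s_4={p,q,r}: F(G((p U q)))=True G((p U q))=True (p U q)=True p=True q=True
s_5={p}: F(G((p U q)))=True G((p U q))=True (p U q)=True p=True q=False
s_6={p,q,r}: F(G((p U q)))=True G((p U q))=True (p U q)=True p=True q=True
Evaluating at position 4: result = True

Answer: true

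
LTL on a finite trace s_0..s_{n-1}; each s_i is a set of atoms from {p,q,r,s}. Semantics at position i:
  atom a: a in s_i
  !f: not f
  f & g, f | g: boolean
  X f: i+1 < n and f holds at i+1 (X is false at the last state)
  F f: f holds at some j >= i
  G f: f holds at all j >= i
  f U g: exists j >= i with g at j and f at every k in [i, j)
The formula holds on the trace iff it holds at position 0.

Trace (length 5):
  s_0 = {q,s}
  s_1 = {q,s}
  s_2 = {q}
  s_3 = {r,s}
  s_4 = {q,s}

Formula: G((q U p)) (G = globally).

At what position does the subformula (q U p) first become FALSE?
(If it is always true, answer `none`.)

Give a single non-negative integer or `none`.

s_0={q,s}: (q U p)=False q=True p=False
s_1={q,s}: (q U p)=False q=True p=False
s_2={q}: (q U p)=False q=True p=False
s_3={r,s}: (q U p)=False q=False p=False
s_4={q,s}: (q U p)=False q=True p=False
G((q U p)) holds globally = False
First violation at position 0.

Answer: 0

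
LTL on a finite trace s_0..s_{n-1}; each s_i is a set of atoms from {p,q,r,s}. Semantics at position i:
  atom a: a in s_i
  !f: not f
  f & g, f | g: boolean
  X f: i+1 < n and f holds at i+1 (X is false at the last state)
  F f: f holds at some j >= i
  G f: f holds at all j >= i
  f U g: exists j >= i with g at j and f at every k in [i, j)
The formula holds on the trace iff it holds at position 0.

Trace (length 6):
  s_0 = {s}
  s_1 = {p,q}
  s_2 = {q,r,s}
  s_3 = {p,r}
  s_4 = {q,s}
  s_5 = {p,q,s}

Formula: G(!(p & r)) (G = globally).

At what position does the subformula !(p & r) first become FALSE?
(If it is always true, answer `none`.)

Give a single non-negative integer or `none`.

Answer: 3

Derivation:
s_0={s}: !(p & r)=True (p & r)=False p=False r=False
s_1={p,q}: !(p & r)=True (p & r)=False p=True r=False
s_2={q,r,s}: !(p & r)=True (p & r)=False p=False r=True
s_3={p,r}: !(p & r)=False (p & r)=True p=True r=True
s_4={q,s}: !(p & r)=True (p & r)=False p=False r=False
s_5={p,q,s}: !(p & r)=True (p & r)=False p=True r=False
G(!(p & r)) holds globally = False
First violation at position 3.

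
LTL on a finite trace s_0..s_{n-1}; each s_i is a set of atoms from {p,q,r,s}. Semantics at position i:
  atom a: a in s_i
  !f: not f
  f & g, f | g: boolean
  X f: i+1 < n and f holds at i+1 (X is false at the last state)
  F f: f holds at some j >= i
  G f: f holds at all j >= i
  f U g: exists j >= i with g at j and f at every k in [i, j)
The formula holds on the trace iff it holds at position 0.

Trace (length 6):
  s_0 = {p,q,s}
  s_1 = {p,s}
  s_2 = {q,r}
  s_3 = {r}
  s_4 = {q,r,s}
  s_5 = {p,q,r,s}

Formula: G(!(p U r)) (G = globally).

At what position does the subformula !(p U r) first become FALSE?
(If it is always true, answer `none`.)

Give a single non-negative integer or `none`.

Answer: 0

Derivation:
s_0={p,q,s}: !(p U r)=False (p U r)=True p=True r=False
s_1={p,s}: !(p U r)=False (p U r)=True p=True r=False
s_2={q,r}: !(p U r)=False (p U r)=True p=False r=True
s_3={r}: !(p U r)=False (p U r)=True p=False r=True
s_4={q,r,s}: !(p U r)=False (p U r)=True p=False r=True
s_5={p,q,r,s}: !(p U r)=False (p U r)=True p=True r=True
G(!(p U r)) holds globally = False
First violation at position 0.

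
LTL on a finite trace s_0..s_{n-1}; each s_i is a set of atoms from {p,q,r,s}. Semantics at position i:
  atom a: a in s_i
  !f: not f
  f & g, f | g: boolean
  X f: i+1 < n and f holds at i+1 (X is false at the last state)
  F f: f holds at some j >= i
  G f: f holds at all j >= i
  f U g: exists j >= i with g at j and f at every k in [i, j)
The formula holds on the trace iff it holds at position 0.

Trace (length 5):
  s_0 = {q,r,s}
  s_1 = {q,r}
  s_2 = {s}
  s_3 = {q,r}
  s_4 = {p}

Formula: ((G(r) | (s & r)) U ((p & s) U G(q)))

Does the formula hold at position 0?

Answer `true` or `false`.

Answer: false

Derivation:
s_0={q,r,s}: ((G(r) | (s & r)) U ((p & s) U G(q)))=False (G(r) | (s & r))=True G(r)=False r=True (s & r)=True s=True ((p & s) U G(q))=False (p & s)=False p=False G(q)=False q=True
s_1={q,r}: ((G(r) | (s & r)) U ((p & s) U G(q)))=False (G(r) | (s & r))=False G(r)=False r=True (s & r)=False s=False ((p & s) U G(q))=False (p & s)=False p=False G(q)=False q=True
s_2={s}: ((G(r) | (s & r)) U ((p & s) U G(q)))=False (G(r) | (s & r))=False G(r)=False r=False (s & r)=False s=True ((p & s) U G(q))=False (p & s)=False p=False G(q)=False q=False
s_3={q,r}: ((G(r) | (s & r)) U ((p & s) U G(q)))=False (G(r) | (s & r))=False G(r)=False r=True (s & r)=False s=False ((p & s) U G(q))=False (p & s)=False p=False G(q)=False q=True
s_4={p}: ((G(r) | (s & r)) U ((p & s) U G(q)))=False (G(r) | (s & r))=False G(r)=False r=False (s & r)=False s=False ((p & s) U G(q))=False (p & s)=False p=True G(q)=False q=False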